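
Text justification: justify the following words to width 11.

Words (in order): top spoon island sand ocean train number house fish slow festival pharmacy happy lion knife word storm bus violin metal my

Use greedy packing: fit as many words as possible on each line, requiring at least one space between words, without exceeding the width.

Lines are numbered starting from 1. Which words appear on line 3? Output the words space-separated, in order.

Line 1: ['top', 'spoon'] (min_width=9, slack=2)
Line 2: ['island', 'sand'] (min_width=11, slack=0)
Line 3: ['ocean', 'train'] (min_width=11, slack=0)
Line 4: ['number'] (min_width=6, slack=5)
Line 5: ['house', 'fish'] (min_width=10, slack=1)
Line 6: ['slow'] (min_width=4, slack=7)
Line 7: ['festival'] (min_width=8, slack=3)
Line 8: ['pharmacy'] (min_width=8, slack=3)
Line 9: ['happy', 'lion'] (min_width=10, slack=1)
Line 10: ['knife', 'word'] (min_width=10, slack=1)
Line 11: ['storm', 'bus'] (min_width=9, slack=2)
Line 12: ['violin'] (min_width=6, slack=5)
Line 13: ['metal', 'my'] (min_width=8, slack=3)

Answer: ocean train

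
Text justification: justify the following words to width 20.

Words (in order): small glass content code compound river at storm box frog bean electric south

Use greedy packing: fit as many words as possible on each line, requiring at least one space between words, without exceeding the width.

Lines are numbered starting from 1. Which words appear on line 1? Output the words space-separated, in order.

Answer: small glass content

Derivation:
Line 1: ['small', 'glass', 'content'] (min_width=19, slack=1)
Line 2: ['code', 'compound', 'river'] (min_width=19, slack=1)
Line 3: ['at', 'storm', 'box', 'frog'] (min_width=17, slack=3)
Line 4: ['bean', 'electric', 'south'] (min_width=19, slack=1)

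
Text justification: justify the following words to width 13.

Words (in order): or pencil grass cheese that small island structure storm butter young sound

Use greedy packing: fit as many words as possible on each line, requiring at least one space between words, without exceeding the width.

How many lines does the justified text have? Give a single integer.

Answer: 7

Derivation:
Line 1: ['or', 'pencil'] (min_width=9, slack=4)
Line 2: ['grass', 'cheese'] (min_width=12, slack=1)
Line 3: ['that', 'small'] (min_width=10, slack=3)
Line 4: ['island'] (min_width=6, slack=7)
Line 5: ['structure'] (min_width=9, slack=4)
Line 6: ['storm', 'butter'] (min_width=12, slack=1)
Line 7: ['young', 'sound'] (min_width=11, slack=2)
Total lines: 7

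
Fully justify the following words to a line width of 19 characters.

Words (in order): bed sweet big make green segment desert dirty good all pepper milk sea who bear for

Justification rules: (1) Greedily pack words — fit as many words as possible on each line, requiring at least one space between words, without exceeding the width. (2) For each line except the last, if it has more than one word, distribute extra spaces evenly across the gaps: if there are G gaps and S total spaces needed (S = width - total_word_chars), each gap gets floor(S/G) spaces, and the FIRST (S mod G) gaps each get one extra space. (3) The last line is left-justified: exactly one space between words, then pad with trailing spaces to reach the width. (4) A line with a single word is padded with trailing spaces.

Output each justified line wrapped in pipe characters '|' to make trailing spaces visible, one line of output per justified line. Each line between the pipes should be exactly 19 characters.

Line 1: ['bed', 'sweet', 'big', 'make'] (min_width=18, slack=1)
Line 2: ['green', 'segment'] (min_width=13, slack=6)
Line 3: ['desert', 'dirty', 'good'] (min_width=17, slack=2)
Line 4: ['all', 'pepper', 'milk', 'sea'] (min_width=19, slack=0)
Line 5: ['who', 'bear', 'for'] (min_width=12, slack=7)

Answer: |bed  sweet big make|
|green       segment|
|desert  dirty  good|
|all pepper milk sea|
|who bear for       |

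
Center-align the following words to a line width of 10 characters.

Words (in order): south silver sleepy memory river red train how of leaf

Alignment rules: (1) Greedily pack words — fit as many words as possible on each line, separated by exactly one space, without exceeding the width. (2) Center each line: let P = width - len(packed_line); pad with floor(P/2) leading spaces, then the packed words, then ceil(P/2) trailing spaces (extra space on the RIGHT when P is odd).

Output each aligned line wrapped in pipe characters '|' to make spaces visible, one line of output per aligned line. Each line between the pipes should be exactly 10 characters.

Answer: |  south   |
|  silver  |
|  sleepy  |
|  memory  |
|river red |
|train how |
| of leaf  |

Derivation:
Line 1: ['south'] (min_width=5, slack=5)
Line 2: ['silver'] (min_width=6, slack=4)
Line 3: ['sleepy'] (min_width=6, slack=4)
Line 4: ['memory'] (min_width=6, slack=4)
Line 5: ['river', 'red'] (min_width=9, slack=1)
Line 6: ['train', 'how'] (min_width=9, slack=1)
Line 7: ['of', 'leaf'] (min_width=7, slack=3)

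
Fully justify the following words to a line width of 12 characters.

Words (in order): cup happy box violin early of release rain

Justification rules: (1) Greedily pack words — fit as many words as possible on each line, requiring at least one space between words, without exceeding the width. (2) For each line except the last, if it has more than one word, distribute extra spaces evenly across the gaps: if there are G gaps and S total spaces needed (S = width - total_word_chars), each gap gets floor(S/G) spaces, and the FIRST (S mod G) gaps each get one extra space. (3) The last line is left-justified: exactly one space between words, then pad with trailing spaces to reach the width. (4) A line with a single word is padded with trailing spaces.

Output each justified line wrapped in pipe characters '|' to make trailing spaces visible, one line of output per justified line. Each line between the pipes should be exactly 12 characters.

Answer: |cup    happy|
|box   violin|
|early     of|
|release rain|

Derivation:
Line 1: ['cup', 'happy'] (min_width=9, slack=3)
Line 2: ['box', 'violin'] (min_width=10, slack=2)
Line 3: ['early', 'of'] (min_width=8, slack=4)
Line 4: ['release', 'rain'] (min_width=12, slack=0)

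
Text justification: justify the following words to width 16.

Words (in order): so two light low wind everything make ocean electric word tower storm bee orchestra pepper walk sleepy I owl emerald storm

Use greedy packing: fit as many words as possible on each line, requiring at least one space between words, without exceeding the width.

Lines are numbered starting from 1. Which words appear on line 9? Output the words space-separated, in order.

Answer: storm

Derivation:
Line 1: ['so', 'two', 'light', 'low'] (min_width=16, slack=0)
Line 2: ['wind', 'everything'] (min_width=15, slack=1)
Line 3: ['make', 'ocean'] (min_width=10, slack=6)
Line 4: ['electric', 'word'] (min_width=13, slack=3)
Line 5: ['tower', 'storm', 'bee'] (min_width=15, slack=1)
Line 6: ['orchestra', 'pepper'] (min_width=16, slack=0)
Line 7: ['walk', 'sleepy', 'I'] (min_width=13, slack=3)
Line 8: ['owl', 'emerald'] (min_width=11, slack=5)
Line 9: ['storm'] (min_width=5, slack=11)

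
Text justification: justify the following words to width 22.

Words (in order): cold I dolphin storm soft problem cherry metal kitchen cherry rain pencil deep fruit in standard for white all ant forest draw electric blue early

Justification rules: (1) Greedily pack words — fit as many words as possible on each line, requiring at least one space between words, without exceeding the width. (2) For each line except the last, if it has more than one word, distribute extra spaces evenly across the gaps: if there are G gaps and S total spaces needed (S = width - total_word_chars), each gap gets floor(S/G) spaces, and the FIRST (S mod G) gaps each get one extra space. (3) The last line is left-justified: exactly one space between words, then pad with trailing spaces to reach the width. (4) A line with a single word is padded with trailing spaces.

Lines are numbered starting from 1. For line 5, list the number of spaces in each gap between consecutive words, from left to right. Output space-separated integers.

Line 1: ['cold', 'I', 'dolphin', 'storm'] (min_width=20, slack=2)
Line 2: ['soft', 'problem', 'cherry'] (min_width=19, slack=3)
Line 3: ['metal', 'kitchen', 'cherry'] (min_width=20, slack=2)
Line 4: ['rain', 'pencil', 'deep', 'fruit'] (min_width=22, slack=0)
Line 5: ['in', 'standard', 'for', 'white'] (min_width=21, slack=1)
Line 6: ['all', 'ant', 'forest', 'draw'] (min_width=19, slack=3)
Line 7: ['electric', 'blue', 'early'] (min_width=19, slack=3)

Answer: 2 1 1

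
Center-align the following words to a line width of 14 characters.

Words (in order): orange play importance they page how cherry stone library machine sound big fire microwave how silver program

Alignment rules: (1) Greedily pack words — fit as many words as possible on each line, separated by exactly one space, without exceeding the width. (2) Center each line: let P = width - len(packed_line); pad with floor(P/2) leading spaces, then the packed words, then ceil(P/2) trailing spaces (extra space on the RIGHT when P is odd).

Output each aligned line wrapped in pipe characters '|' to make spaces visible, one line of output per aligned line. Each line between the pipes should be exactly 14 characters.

Answer: | orange play  |
|  importance  |
|they page how |
| cherry stone |
|   library    |
|machine sound |
|   big fire   |
|microwave how |
|silver program|

Derivation:
Line 1: ['orange', 'play'] (min_width=11, slack=3)
Line 2: ['importance'] (min_width=10, slack=4)
Line 3: ['they', 'page', 'how'] (min_width=13, slack=1)
Line 4: ['cherry', 'stone'] (min_width=12, slack=2)
Line 5: ['library'] (min_width=7, slack=7)
Line 6: ['machine', 'sound'] (min_width=13, slack=1)
Line 7: ['big', 'fire'] (min_width=8, slack=6)
Line 8: ['microwave', 'how'] (min_width=13, slack=1)
Line 9: ['silver', 'program'] (min_width=14, slack=0)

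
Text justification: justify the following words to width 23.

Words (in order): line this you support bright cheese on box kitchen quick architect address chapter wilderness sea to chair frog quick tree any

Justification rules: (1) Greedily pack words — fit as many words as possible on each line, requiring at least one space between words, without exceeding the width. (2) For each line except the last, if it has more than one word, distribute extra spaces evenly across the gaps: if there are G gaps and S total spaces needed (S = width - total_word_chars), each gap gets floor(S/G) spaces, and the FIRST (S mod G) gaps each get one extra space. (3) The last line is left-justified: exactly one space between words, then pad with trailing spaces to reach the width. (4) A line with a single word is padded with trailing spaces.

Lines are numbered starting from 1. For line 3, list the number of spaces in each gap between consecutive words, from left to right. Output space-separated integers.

Answer: 1 1

Derivation:
Line 1: ['line', 'this', 'you', 'support'] (min_width=21, slack=2)
Line 2: ['bright', 'cheese', 'on', 'box'] (min_width=20, slack=3)
Line 3: ['kitchen', 'quick', 'architect'] (min_width=23, slack=0)
Line 4: ['address', 'chapter'] (min_width=15, slack=8)
Line 5: ['wilderness', 'sea', 'to', 'chair'] (min_width=23, slack=0)
Line 6: ['frog', 'quick', 'tree', 'any'] (min_width=19, slack=4)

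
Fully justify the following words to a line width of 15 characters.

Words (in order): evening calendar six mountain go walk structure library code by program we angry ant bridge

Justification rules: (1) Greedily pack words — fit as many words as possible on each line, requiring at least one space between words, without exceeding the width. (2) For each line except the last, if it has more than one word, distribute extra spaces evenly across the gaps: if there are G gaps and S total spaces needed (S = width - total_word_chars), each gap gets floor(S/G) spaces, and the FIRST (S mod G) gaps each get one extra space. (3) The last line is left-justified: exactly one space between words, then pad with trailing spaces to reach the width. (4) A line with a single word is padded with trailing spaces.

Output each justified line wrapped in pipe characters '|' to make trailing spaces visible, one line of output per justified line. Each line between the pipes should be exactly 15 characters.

Answer: |evening        |
|calendar    six|
|mountain     go|
|walk  structure|
|library code by|
|program      we|
|angry       ant|
|bridge         |

Derivation:
Line 1: ['evening'] (min_width=7, slack=8)
Line 2: ['calendar', 'six'] (min_width=12, slack=3)
Line 3: ['mountain', 'go'] (min_width=11, slack=4)
Line 4: ['walk', 'structure'] (min_width=14, slack=1)
Line 5: ['library', 'code', 'by'] (min_width=15, slack=0)
Line 6: ['program', 'we'] (min_width=10, slack=5)
Line 7: ['angry', 'ant'] (min_width=9, slack=6)
Line 8: ['bridge'] (min_width=6, slack=9)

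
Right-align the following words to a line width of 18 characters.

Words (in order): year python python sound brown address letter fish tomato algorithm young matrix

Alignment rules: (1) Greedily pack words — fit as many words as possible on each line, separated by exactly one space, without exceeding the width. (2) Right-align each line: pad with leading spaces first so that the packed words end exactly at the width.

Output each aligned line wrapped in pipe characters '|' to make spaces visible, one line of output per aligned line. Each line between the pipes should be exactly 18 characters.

Answer: |year python python|
|       sound brown|
|    address letter|
|       fish tomato|
|   algorithm young|
|            matrix|

Derivation:
Line 1: ['year', 'python', 'python'] (min_width=18, slack=0)
Line 2: ['sound', 'brown'] (min_width=11, slack=7)
Line 3: ['address', 'letter'] (min_width=14, slack=4)
Line 4: ['fish', 'tomato'] (min_width=11, slack=7)
Line 5: ['algorithm', 'young'] (min_width=15, slack=3)
Line 6: ['matrix'] (min_width=6, slack=12)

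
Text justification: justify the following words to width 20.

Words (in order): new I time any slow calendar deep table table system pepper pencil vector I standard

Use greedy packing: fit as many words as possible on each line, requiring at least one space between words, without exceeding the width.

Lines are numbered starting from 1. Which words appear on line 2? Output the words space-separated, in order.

Line 1: ['new', 'I', 'time', 'any', 'slow'] (min_width=19, slack=1)
Line 2: ['calendar', 'deep', 'table'] (min_width=19, slack=1)
Line 3: ['table', 'system', 'pepper'] (min_width=19, slack=1)
Line 4: ['pencil', 'vector', 'I'] (min_width=15, slack=5)
Line 5: ['standard'] (min_width=8, slack=12)

Answer: calendar deep table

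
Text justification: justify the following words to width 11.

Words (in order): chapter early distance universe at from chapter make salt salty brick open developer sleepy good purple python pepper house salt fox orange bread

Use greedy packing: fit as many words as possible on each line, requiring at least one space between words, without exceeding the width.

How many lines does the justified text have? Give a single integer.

Answer: 17

Derivation:
Line 1: ['chapter'] (min_width=7, slack=4)
Line 2: ['early'] (min_width=5, slack=6)
Line 3: ['distance'] (min_width=8, slack=3)
Line 4: ['universe', 'at'] (min_width=11, slack=0)
Line 5: ['from'] (min_width=4, slack=7)
Line 6: ['chapter'] (min_width=7, slack=4)
Line 7: ['make', 'salt'] (min_width=9, slack=2)
Line 8: ['salty', 'brick'] (min_width=11, slack=0)
Line 9: ['open'] (min_width=4, slack=7)
Line 10: ['developer'] (min_width=9, slack=2)
Line 11: ['sleepy', 'good'] (min_width=11, slack=0)
Line 12: ['purple'] (min_width=6, slack=5)
Line 13: ['python'] (min_width=6, slack=5)
Line 14: ['pepper'] (min_width=6, slack=5)
Line 15: ['house', 'salt'] (min_width=10, slack=1)
Line 16: ['fox', 'orange'] (min_width=10, slack=1)
Line 17: ['bread'] (min_width=5, slack=6)
Total lines: 17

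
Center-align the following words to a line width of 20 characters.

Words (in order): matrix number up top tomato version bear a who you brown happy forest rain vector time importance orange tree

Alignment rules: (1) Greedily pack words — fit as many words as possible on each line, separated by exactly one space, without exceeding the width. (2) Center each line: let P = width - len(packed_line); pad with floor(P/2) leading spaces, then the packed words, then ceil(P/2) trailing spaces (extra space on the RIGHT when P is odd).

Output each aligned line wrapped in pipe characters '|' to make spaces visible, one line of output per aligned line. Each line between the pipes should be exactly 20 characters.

Line 1: ['matrix', 'number', 'up', 'top'] (min_width=20, slack=0)
Line 2: ['tomato', 'version', 'bear'] (min_width=19, slack=1)
Line 3: ['a', 'who', 'you', 'brown'] (min_width=15, slack=5)
Line 4: ['happy', 'forest', 'rain'] (min_width=17, slack=3)
Line 5: ['vector', 'time'] (min_width=11, slack=9)
Line 6: ['importance', 'orange'] (min_width=17, slack=3)
Line 7: ['tree'] (min_width=4, slack=16)

Answer: |matrix number up top|
|tomato version bear |
|  a who you brown   |
| happy forest rain  |
|    vector time     |
| importance orange  |
|        tree        |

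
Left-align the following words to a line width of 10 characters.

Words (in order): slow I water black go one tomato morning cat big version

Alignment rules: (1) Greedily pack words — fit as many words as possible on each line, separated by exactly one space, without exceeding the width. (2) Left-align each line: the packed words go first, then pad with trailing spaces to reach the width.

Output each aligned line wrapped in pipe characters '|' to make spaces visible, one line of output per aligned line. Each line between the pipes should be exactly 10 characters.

Line 1: ['slow', 'I'] (min_width=6, slack=4)
Line 2: ['water'] (min_width=5, slack=5)
Line 3: ['black', 'go'] (min_width=8, slack=2)
Line 4: ['one', 'tomato'] (min_width=10, slack=0)
Line 5: ['morning'] (min_width=7, slack=3)
Line 6: ['cat', 'big'] (min_width=7, slack=3)
Line 7: ['version'] (min_width=7, slack=3)

Answer: |slow I    |
|water     |
|black go  |
|one tomato|
|morning   |
|cat big   |
|version   |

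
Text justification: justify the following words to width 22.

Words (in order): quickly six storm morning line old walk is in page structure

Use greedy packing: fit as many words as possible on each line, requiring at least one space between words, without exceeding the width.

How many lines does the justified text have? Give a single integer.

Line 1: ['quickly', 'six', 'storm'] (min_width=17, slack=5)
Line 2: ['morning', 'line', 'old', 'walk'] (min_width=21, slack=1)
Line 3: ['is', 'in', 'page', 'structure'] (min_width=20, slack=2)
Total lines: 3

Answer: 3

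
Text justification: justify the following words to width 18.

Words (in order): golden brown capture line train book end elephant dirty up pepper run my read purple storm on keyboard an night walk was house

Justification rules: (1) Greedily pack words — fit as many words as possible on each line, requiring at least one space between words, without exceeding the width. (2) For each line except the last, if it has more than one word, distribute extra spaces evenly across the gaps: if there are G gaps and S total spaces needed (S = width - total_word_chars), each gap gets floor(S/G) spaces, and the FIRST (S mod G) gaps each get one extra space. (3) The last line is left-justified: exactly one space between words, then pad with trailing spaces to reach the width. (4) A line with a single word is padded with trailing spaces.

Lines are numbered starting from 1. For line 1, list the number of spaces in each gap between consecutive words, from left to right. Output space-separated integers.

Line 1: ['golden', 'brown'] (min_width=12, slack=6)
Line 2: ['capture', 'line', 'train'] (min_width=18, slack=0)
Line 3: ['book', 'end', 'elephant'] (min_width=17, slack=1)
Line 4: ['dirty', 'up', 'pepper'] (min_width=15, slack=3)
Line 5: ['run', 'my', 'read', 'purple'] (min_width=18, slack=0)
Line 6: ['storm', 'on', 'keyboard'] (min_width=17, slack=1)
Line 7: ['an', 'night', 'walk', 'was'] (min_width=17, slack=1)
Line 8: ['house'] (min_width=5, slack=13)

Answer: 7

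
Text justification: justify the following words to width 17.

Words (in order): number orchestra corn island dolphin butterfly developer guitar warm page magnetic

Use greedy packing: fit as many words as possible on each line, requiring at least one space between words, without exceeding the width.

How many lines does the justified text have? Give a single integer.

Answer: 6

Derivation:
Line 1: ['number', 'orchestra'] (min_width=16, slack=1)
Line 2: ['corn', 'island'] (min_width=11, slack=6)
Line 3: ['dolphin', 'butterfly'] (min_width=17, slack=0)
Line 4: ['developer', 'guitar'] (min_width=16, slack=1)
Line 5: ['warm', 'page'] (min_width=9, slack=8)
Line 6: ['magnetic'] (min_width=8, slack=9)
Total lines: 6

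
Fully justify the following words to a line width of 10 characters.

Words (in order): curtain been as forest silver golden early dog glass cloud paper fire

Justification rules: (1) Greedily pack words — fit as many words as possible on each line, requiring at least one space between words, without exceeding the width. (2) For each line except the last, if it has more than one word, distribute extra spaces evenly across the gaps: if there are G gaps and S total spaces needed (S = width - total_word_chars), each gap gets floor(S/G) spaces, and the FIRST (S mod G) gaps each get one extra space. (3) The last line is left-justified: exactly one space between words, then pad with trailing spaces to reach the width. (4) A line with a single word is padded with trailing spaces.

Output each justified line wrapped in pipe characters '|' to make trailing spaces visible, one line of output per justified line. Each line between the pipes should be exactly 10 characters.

Answer: |curtain   |
|been    as|
|forest    |
|silver    |
|golden    |
|early  dog|
|glass     |
|cloud     |
|paper fire|

Derivation:
Line 1: ['curtain'] (min_width=7, slack=3)
Line 2: ['been', 'as'] (min_width=7, slack=3)
Line 3: ['forest'] (min_width=6, slack=4)
Line 4: ['silver'] (min_width=6, slack=4)
Line 5: ['golden'] (min_width=6, slack=4)
Line 6: ['early', 'dog'] (min_width=9, slack=1)
Line 7: ['glass'] (min_width=5, slack=5)
Line 8: ['cloud'] (min_width=5, slack=5)
Line 9: ['paper', 'fire'] (min_width=10, slack=0)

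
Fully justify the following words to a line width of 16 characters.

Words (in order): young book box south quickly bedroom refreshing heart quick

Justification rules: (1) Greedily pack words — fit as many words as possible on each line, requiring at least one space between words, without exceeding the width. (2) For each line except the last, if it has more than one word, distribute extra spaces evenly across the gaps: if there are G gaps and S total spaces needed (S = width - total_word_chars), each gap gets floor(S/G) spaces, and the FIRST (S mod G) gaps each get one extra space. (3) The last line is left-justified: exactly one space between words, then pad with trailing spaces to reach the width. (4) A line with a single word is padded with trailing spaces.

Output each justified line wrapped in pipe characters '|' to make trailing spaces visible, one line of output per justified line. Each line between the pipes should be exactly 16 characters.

Line 1: ['young', 'book', 'box'] (min_width=14, slack=2)
Line 2: ['south', 'quickly'] (min_width=13, slack=3)
Line 3: ['bedroom'] (min_width=7, slack=9)
Line 4: ['refreshing', 'heart'] (min_width=16, slack=0)
Line 5: ['quick'] (min_width=5, slack=11)

Answer: |young  book  box|
|south    quickly|
|bedroom         |
|refreshing heart|
|quick           |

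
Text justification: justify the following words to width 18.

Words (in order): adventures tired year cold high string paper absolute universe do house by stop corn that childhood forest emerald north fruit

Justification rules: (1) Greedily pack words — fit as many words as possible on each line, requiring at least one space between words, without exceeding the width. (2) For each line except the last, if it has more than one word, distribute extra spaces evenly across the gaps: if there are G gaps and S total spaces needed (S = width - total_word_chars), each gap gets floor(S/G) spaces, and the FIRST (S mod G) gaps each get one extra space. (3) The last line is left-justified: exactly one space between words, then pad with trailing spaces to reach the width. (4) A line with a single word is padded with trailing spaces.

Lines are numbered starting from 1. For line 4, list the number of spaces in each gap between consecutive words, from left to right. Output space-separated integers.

Answer: 2

Derivation:
Line 1: ['adventures', 'tired'] (min_width=16, slack=2)
Line 2: ['year', 'cold', 'high'] (min_width=14, slack=4)
Line 3: ['string', 'paper'] (min_width=12, slack=6)
Line 4: ['absolute', 'universe'] (min_width=17, slack=1)
Line 5: ['do', 'house', 'by', 'stop'] (min_width=16, slack=2)
Line 6: ['corn', 'that'] (min_width=9, slack=9)
Line 7: ['childhood', 'forest'] (min_width=16, slack=2)
Line 8: ['emerald', 'north'] (min_width=13, slack=5)
Line 9: ['fruit'] (min_width=5, slack=13)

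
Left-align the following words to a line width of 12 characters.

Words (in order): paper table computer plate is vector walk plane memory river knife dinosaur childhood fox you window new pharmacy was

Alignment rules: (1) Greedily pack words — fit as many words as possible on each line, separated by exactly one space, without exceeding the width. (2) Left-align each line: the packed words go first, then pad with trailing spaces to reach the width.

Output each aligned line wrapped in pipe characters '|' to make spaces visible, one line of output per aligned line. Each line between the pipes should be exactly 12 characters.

Answer: |paper table |
|computer    |
|plate is    |
|vector walk |
|plane memory|
|river knife |
|dinosaur    |
|childhood   |
|fox you     |
|window new  |
|pharmacy was|

Derivation:
Line 1: ['paper', 'table'] (min_width=11, slack=1)
Line 2: ['computer'] (min_width=8, slack=4)
Line 3: ['plate', 'is'] (min_width=8, slack=4)
Line 4: ['vector', 'walk'] (min_width=11, slack=1)
Line 5: ['plane', 'memory'] (min_width=12, slack=0)
Line 6: ['river', 'knife'] (min_width=11, slack=1)
Line 7: ['dinosaur'] (min_width=8, slack=4)
Line 8: ['childhood'] (min_width=9, slack=3)
Line 9: ['fox', 'you'] (min_width=7, slack=5)
Line 10: ['window', 'new'] (min_width=10, slack=2)
Line 11: ['pharmacy', 'was'] (min_width=12, slack=0)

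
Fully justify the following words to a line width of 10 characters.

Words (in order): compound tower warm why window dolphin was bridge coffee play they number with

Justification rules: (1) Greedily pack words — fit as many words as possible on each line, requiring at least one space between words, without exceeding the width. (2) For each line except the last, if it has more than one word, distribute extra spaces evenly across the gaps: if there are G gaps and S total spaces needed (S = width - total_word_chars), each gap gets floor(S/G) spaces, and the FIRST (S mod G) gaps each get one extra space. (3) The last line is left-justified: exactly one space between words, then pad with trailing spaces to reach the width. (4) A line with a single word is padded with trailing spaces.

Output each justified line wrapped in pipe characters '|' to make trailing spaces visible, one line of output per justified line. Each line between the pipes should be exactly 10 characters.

Line 1: ['compound'] (min_width=8, slack=2)
Line 2: ['tower', 'warm'] (min_width=10, slack=0)
Line 3: ['why', 'window'] (min_width=10, slack=0)
Line 4: ['dolphin'] (min_width=7, slack=3)
Line 5: ['was', 'bridge'] (min_width=10, slack=0)
Line 6: ['coffee'] (min_width=6, slack=4)
Line 7: ['play', 'they'] (min_width=9, slack=1)
Line 8: ['number'] (min_width=6, slack=4)
Line 9: ['with'] (min_width=4, slack=6)

Answer: |compound  |
|tower warm|
|why window|
|dolphin   |
|was bridge|
|coffee    |
|play  they|
|number    |
|with      |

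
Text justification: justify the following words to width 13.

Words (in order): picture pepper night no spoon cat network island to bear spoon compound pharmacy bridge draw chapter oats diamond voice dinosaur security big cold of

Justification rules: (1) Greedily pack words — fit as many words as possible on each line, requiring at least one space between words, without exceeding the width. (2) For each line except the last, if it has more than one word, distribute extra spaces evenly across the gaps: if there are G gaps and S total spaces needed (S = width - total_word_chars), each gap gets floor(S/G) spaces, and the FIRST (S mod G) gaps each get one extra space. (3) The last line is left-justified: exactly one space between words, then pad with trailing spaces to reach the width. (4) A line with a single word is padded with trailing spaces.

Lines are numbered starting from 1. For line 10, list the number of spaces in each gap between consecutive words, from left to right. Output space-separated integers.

Line 1: ['picture'] (min_width=7, slack=6)
Line 2: ['pepper', 'night'] (min_width=12, slack=1)
Line 3: ['no', 'spoon', 'cat'] (min_width=12, slack=1)
Line 4: ['network'] (min_width=7, slack=6)
Line 5: ['island', 'to'] (min_width=9, slack=4)
Line 6: ['bear', 'spoon'] (min_width=10, slack=3)
Line 7: ['compound'] (min_width=8, slack=5)
Line 8: ['pharmacy'] (min_width=8, slack=5)
Line 9: ['bridge', 'draw'] (min_width=11, slack=2)
Line 10: ['chapter', 'oats'] (min_width=12, slack=1)
Line 11: ['diamond', 'voice'] (min_width=13, slack=0)
Line 12: ['dinosaur'] (min_width=8, slack=5)
Line 13: ['security', 'big'] (min_width=12, slack=1)
Line 14: ['cold', 'of'] (min_width=7, slack=6)

Answer: 2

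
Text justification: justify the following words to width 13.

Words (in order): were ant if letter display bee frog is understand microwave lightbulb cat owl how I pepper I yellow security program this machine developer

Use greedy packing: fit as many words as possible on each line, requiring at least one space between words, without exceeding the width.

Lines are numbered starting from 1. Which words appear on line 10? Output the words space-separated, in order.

Answer: yellow

Derivation:
Line 1: ['were', 'ant', 'if'] (min_width=11, slack=2)
Line 2: ['letter'] (min_width=6, slack=7)
Line 3: ['display', 'bee'] (min_width=11, slack=2)
Line 4: ['frog', 'is'] (min_width=7, slack=6)
Line 5: ['understand'] (min_width=10, slack=3)
Line 6: ['microwave'] (min_width=9, slack=4)
Line 7: ['lightbulb', 'cat'] (min_width=13, slack=0)
Line 8: ['owl', 'how', 'I'] (min_width=9, slack=4)
Line 9: ['pepper', 'I'] (min_width=8, slack=5)
Line 10: ['yellow'] (min_width=6, slack=7)
Line 11: ['security'] (min_width=8, slack=5)
Line 12: ['program', 'this'] (min_width=12, slack=1)
Line 13: ['machine'] (min_width=7, slack=6)
Line 14: ['developer'] (min_width=9, slack=4)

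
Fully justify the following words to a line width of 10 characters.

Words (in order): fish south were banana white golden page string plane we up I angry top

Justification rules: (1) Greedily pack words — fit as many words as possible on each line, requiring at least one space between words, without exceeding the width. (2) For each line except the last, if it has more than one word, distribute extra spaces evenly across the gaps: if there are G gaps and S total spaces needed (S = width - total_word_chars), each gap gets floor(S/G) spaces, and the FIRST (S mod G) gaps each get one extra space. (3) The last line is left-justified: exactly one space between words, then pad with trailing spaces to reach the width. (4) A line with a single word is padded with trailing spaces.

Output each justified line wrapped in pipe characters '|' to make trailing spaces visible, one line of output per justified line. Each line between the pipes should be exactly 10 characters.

Line 1: ['fish', 'south'] (min_width=10, slack=0)
Line 2: ['were'] (min_width=4, slack=6)
Line 3: ['banana'] (min_width=6, slack=4)
Line 4: ['white'] (min_width=5, slack=5)
Line 5: ['golden'] (min_width=6, slack=4)
Line 6: ['page'] (min_width=4, slack=6)
Line 7: ['string'] (min_width=6, slack=4)
Line 8: ['plane', 'we'] (min_width=8, slack=2)
Line 9: ['up', 'I', 'angry'] (min_width=10, slack=0)
Line 10: ['top'] (min_width=3, slack=7)

Answer: |fish south|
|were      |
|banana    |
|white     |
|golden    |
|page      |
|string    |
|plane   we|
|up I angry|
|top       |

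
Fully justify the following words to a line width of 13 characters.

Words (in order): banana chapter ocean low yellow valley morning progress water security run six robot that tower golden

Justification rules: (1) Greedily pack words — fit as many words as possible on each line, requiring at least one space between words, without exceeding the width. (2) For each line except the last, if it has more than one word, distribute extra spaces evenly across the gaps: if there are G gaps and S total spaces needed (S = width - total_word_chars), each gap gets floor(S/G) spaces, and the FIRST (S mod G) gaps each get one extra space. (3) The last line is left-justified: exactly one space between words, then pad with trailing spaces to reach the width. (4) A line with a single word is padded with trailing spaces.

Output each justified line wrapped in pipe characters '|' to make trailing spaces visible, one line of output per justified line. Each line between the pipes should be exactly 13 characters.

Line 1: ['banana'] (min_width=6, slack=7)
Line 2: ['chapter', 'ocean'] (min_width=13, slack=0)
Line 3: ['low', 'yellow'] (min_width=10, slack=3)
Line 4: ['valley'] (min_width=6, slack=7)
Line 5: ['morning'] (min_width=7, slack=6)
Line 6: ['progress'] (min_width=8, slack=5)
Line 7: ['water'] (min_width=5, slack=8)
Line 8: ['security', 'run'] (min_width=12, slack=1)
Line 9: ['six', 'robot'] (min_width=9, slack=4)
Line 10: ['that', 'tower'] (min_width=10, slack=3)
Line 11: ['golden'] (min_width=6, slack=7)

Answer: |banana       |
|chapter ocean|
|low    yellow|
|valley       |
|morning      |
|progress     |
|water        |
|security  run|
|six     robot|
|that    tower|
|golden       |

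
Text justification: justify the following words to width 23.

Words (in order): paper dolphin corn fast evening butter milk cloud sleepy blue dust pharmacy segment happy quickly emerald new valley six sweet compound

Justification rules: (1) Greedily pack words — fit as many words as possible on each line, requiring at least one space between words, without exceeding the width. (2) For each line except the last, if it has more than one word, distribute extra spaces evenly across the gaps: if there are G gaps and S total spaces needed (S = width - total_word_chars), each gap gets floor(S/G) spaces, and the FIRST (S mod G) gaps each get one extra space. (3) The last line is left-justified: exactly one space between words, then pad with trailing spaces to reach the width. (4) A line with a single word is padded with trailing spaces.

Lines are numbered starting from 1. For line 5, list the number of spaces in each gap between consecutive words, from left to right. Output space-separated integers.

Line 1: ['paper', 'dolphin', 'corn', 'fast'] (min_width=23, slack=0)
Line 2: ['evening', 'butter', 'milk'] (min_width=19, slack=4)
Line 3: ['cloud', 'sleepy', 'blue', 'dust'] (min_width=22, slack=1)
Line 4: ['pharmacy', 'segment', 'happy'] (min_width=22, slack=1)
Line 5: ['quickly', 'emerald', 'new'] (min_width=19, slack=4)
Line 6: ['valley', 'six', 'sweet'] (min_width=16, slack=7)
Line 7: ['compound'] (min_width=8, slack=15)

Answer: 3 3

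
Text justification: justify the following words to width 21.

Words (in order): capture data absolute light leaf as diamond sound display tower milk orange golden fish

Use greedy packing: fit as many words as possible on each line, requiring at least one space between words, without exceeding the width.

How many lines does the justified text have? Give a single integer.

Answer: 5

Derivation:
Line 1: ['capture', 'data', 'absolute'] (min_width=21, slack=0)
Line 2: ['light', 'leaf', 'as', 'diamond'] (min_width=21, slack=0)
Line 3: ['sound', 'display', 'tower'] (min_width=19, slack=2)
Line 4: ['milk', 'orange', 'golden'] (min_width=18, slack=3)
Line 5: ['fish'] (min_width=4, slack=17)
Total lines: 5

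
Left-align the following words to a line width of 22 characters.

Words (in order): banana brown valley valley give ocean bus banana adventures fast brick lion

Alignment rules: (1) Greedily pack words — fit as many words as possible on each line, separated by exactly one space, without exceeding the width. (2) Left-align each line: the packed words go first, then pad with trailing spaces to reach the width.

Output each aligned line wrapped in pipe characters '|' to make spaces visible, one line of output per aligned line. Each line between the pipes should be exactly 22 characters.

Answer: |banana brown valley   |
|valley give ocean bus |
|banana adventures fast|
|brick lion            |

Derivation:
Line 1: ['banana', 'brown', 'valley'] (min_width=19, slack=3)
Line 2: ['valley', 'give', 'ocean', 'bus'] (min_width=21, slack=1)
Line 3: ['banana', 'adventures', 'fast'] (min_width=22, slack=0)
Line 4: ['brick', 'lion'] (min_width=10, slack=12)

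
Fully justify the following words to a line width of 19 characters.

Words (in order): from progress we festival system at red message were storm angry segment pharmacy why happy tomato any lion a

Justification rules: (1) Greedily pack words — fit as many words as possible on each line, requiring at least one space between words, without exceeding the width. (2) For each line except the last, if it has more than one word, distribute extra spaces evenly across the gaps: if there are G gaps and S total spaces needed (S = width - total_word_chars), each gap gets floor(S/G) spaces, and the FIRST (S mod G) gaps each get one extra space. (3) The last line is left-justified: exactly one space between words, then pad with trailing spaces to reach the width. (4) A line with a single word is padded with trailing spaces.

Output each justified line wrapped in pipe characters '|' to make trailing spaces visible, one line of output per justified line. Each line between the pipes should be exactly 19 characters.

Answer: |from   progress  we|
|festival  system at|
|red   message  were|
|storm angry segment|
|pharmacy  why happy|
|tomato any lion a  |

Derivation:
Line 1: ['from', 'progress', 'we'] (min_width=16, slack=3)
Line 2: ['festival', 'system', 'at'] (min_width=18, slack=1)
Line 3: ['red', 'message', 'were'] (min_width=16, slack=3)
Line 4: ['storm', 'angry', 'segment'] (min_width=19, slack=0)
Line 5: ['pharmacy', 'why', 'happy'] (min_width=18, slack=1)
Line 6: ['tomato', 'any', 'lion', 'a'] (min_width=17, slack=2)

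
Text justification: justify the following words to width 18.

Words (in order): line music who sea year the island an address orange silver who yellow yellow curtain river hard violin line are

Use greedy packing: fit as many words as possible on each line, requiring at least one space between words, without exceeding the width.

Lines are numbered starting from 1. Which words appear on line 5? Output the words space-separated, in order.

Answer: yellow curtain

Derivation:
Line 1: ['line', 'music', 'who', 'sea'] (min_width=18, slack=0)
Line 2: ['year', 'the', 'island', 'an'] (min_width=18, slack=0)
Line 3: ['address', 'orange'] (min_width=14, slack=4)
Line 4: ['silver', 'who', 'yellow'] (min_width=17, slack=1)
Line 5: ['yellow', 'curtain'] (min_width=14, slack=4)
Line 6: ['river', 'hard', 'violin'] (min_width=17, slack=1)
Line 7: ['line', 'are'] (min_width=8, slack=10)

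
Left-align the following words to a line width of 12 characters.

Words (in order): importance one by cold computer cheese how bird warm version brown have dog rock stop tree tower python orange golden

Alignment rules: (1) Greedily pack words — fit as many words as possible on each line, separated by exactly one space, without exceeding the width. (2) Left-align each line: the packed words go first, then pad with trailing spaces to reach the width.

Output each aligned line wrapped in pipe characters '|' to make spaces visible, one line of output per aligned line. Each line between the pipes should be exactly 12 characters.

Answer: |importance  |
|one by cold |
|computer    |
|cheese how  |
|bird warm   |
|version     |
|brown have  |
|dog rock    |
|stop tree   |
|tower python|
|orange      |
|golden      |

Derivation:
Line 1: ['importance'] (min_width=10, slack=2)
Line 2: ['one', 'by', 'cold'] (min_width=11, slack=1)
Line 3: ['computer'] (min_width=8, slack=4)
Line 4: ['cheese', 'how'] (min_width=10, slack=2)
Line 5: ['bird', 'warm'] (min_width=9, slack=3)
Line 6: ['version'] (min_width=7, slack=5)
Line 7: ['brown', 'have'] (min_width=10, slack=2)
Line 8: ['dog', 'rock'] (min_width=8, slack=4)
Line 9: ['stop', 'tree'] (min_width=9, slack=3)
Line 10: ['tower', 'python'] (min_width=12, slack=0)
Line 11: ['orange'] (min_width=6, slack=6)
Line 12: ['golden'] (min_width=6, slack=6)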